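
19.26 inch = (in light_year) 1 inch = 0.0254 m, so 19.26 inch = 19.26 * 0.0254 = 0.489204 m. 1 light_year = 9.4607305e+15 m, so 0.489204 m = 0.489204 / 9.4607305e+15 = 5.1708904e-17 light_year ≈ 5.171e-17 light_year (4 s.f.). Final answer: 5.171e-17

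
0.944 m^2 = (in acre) 0.0002333. Check: 1 acre = 4046.8564 m^2, so 0.944 m^2 = 0.944 / 4046.8564 = 0.00023326748 acre ≈ 0.0002333 acre (4 s.f.).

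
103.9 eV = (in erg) 1 eV = 1.6021766e-19 J, so 103.9 eV = 103.9 * 1.6021766e-19 = 1.6646615e-17 J. 1 erg = 1e-07 J, so 1.6646615e-17 J = 1.6646615e-17 / 1e-07 = 1.6646615e-10 erg ≈ 1.665e-10 erg (4 s.f.). Final answer: 1.665e-10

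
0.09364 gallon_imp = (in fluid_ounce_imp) 14.98. Check: 1 gallon_imp = 0.00454609 m^3, so 0.09364 gallon_imp = 0.09364 * 0.00454609 = 0.00042569587 m^3. 1 fluid_ounce_imp = 2.8413063e-05 m^3, so 0.00042569587 m^3 = 0.00042569587 / 2.8413063e-05 = 14.9824 fluid_ounce_imp ≈ 14.98 fluid_ounce_imp (4 s.f.).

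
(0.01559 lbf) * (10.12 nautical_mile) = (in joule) 1 lbf = 4.4482216 N, so 0.01559 lbf = 0.01559 * 4.4482216 = 0.069347775 N. 1 nautical_mile = 1852 m, so 10.12 nautical_mile = 10.12 * 1852 = 18742.24 m. Combine: 0.069347775 N * 18742.24 m = 1299.7326 J. 1299.7326 J = 1299.7326 joule ≈ 1300 joule (4 s.f.). Final answer: 1300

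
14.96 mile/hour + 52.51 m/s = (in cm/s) 5920. Check: 1 mile/hour = 0.44704 m/s, so 14.96 mile/hour = 14.96 * 0.44704 = 6.6877184 m/s. 52.51 m/s is already in m/s. Sum: 6.6877184 + 52.51 = 59.197718 m/s. 1 cm/s = 0.01 m/s, so 59.197718 m/s = 59.197718 / 0.01 = 5919.7718 cm/s ≈ 5920 cm/s (4 s.f.).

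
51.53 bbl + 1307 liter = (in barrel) 59.75. Check: 1 bbl = 0.15898729 m^3, so 51.53 bbl = 51.53 * 0.15898729 = 8.1926153 m^3. 1 liter = 0.001 m^3, so 1307 liter = 1307 * 0.001 = 1.307 m^3. Sum: 8.1926153 + 1.307 = 9.4996153 m^3. 1 barrel = 0.15898729 m^3, so 9.4996153 m^3 = 9.4996153 / 0.15898729 = 59.750783 barrel ≈ 59.75 barrel (4 s.f.).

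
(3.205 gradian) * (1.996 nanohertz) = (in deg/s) 5.757e-09. Check: 1 gradian = 0.015707963 rad, so 3.205 gradian = 3.205 * 0.015707963 = 0.050344022 rad. 1 nanohertz = 1e-09 Hz, so 1.996 nanohertz = 1.996 * 1e-09 = 1.996e-09 Hz. Combine: 0.050344022 rad * 1.996e-09 Hz = 1.0048667e-10 rad/s. 1 deg/s = 0.017453293 rad/s, so 1.0048667e-10 rad/s = 1.0048667e-10 / 0.017453293 = 5.757462e-09 deg/s ≈ 5.757e-09 deg/s (4 s.f.).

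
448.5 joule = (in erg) 4.485e+09. Check: 448.5 joule = 448.5 J. 1 erg = 1e-07 J, so 448.5 J = 448.5 / 1e-07 = 4.485e+09 erg.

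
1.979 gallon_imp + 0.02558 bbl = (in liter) 13.06. Check: 1 gallon_imp = 0.00454609 m^3, so 1.979 gallon_imp = 1.979 * 0.00454609 = 0.0089967121 m^3. 1 bbl = 0.15898729 m^3, so 0.02558 bbl = 0.02558 * 0.15898729 = 0.004066895 m^3. Sum: 0.0089967121 + 0.004066895 = 0.013063607 m^3. 1 liter = 0.001 m^3, so 0.013063607 m^3 = 0.013063607 / 0.001 = 13.063607 liter ≈ 13.06 liter (4 s.f.).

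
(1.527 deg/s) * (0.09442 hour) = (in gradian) 1 deg/s = 0.017453293 rad/s, so 1.527 deg/s = 1.527 * 0.017453293 = 0.026651178 rad/s. 1 hour = 3600 s, so 0.09442 hour = 0.09442 * 3600 = 339.912 s. Combine: 0.026651178 rad/s * 339.912 s = 9.0590551 rad. 1 gradian = 0.015707963 rad, so 9.0590551 rad = 9.0590551 / 0.015707963 = 576.71736 gradian ≈ 576.7 gradian (4 s.f.). Final answer: 576.7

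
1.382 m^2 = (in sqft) 14.88. Check: 1 sqft = 0.09290304 m^2, so 1.382 m^2 = 1.382 / 0.09290304 = 14.875724 sqft ≈ 14.88 sqft (4 s.f.).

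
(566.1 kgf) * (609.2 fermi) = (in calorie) 1 kgf = 9.80665 N, so 566.1 kgf = 566.1 * 9.80665 = 5551.5446 N. 1 fermi = 1e-15 m, so 609.2 fermi = 609.2 * 1e-15 = 6.092e-13 m. Combine: 5551.5446 N * 6.092e-13 m = 3.3820009e-09 J. 1 calorie = 4.184 J, so 3.3820009e-09 J = 3.3820009e-09 / 4.184 = 8.0831763e-10 calorie ≈ 8.083e-10 calorie (4 s.f.). Final answer: 8.083e-10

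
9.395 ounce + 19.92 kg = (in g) 2.019e+04. Check: 1 ounce = 0.028349523 kg, so 9.395 ounce = 9.395 * 0.028349523 = 0.26634377 kg. 19.92 kg is already in kg. Sum: 0.26634377 + 19.92 = 20.186344 kg. 1 g = 0.001 kg, so 20.186344 kg = 20.186344 / 0.001 = 20186.344 g ≈ 2.019e+04 g (4 s.f.).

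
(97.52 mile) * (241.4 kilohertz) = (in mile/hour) 1 mile = 1609.344 m, so 97.52 mile = 97.52 * 1609.344 = 156943.23 m. 1 kilohertz = 1000 Hz, so 241.4 kilohertz = 241.4 * 1000 = 241400 Hz. Combine: 156943.23 m * 241400 Hz = 3.7886095e+10 m/s. 1 mile/hour = 0.44704 m/s, so 3.7886095e+10 m/s = 3.7886095e+10 / 0.44704 = 8.4748781e+10 mile/hour ≈ 8.475e+10 mile/hour (4 s.f.). Final answer: 8.475e+10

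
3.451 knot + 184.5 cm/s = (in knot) 1 knot = 0.51444444 m/s, so 3.451 knot = 3.451 * 0.51444444 = 1.7753478 m/s. 1 cm/s = 0.01 m/s, so 184.5 cm/s = 184.5 * 0.01 = 1.845 m/s. Sum: 1.7753478 + 1.845 = 3.6203478 m/s. 1 knot = 0.51444444 m/s, so 3.6203478 m/s = 3.6203478 / 0.51444444 = 7.0373931 knot ≈ 7.037 knot (4 s.f.). Final answer: 7.037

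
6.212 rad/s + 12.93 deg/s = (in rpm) 61.48. Check: 6.212 rad/s is already in rad/s. 1 deg/s = 0.017453293 rad/s, so 12.93 deg/s = 12.93 * 0.017453293 = 0.22567107 rad/s. Sum: 6.212 + 0.22567107 = 6.4376711 rad/s. 1 rpm = 0.10471976 rad/s, so 6.4376711 rad/s = 6.4376711 / 0.10471976 = 61.47523 rpm ≈ 61.48 rpm (4 s.f.).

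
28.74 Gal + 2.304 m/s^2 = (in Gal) 1 Gal = 0.01 m/s^2, so 28.74 Gal = 28.74 * 0.01 = 0.2874 m/s^2. 2.304 m/s^2 is already in m/s^2. Sum: 0.2874 + 2.304 = 2.5914 m/s^2. 1 Gal = 0.01 m/s^2, so 2.5914 m/s^2 = 2.5914 / 0.01 = 259.14 Gal ≈ 259.1 Gal (4 s.f.). Final answer: 259.1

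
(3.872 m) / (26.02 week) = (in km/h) 8.858e-07. Check: 3.872 m is already in m. 1 week = 604800 s, so 26.02 week = 26.02 * 604800 = 15736896 s. Combine: 3.872 m / 15736896 s = 2.4604598e-07 m/s. 1 km/h = 0.27777778 m/s, so 2.4604598e-07 m/s = 2.4604598e-07 / 0.27777778 = 8.8576553e-07 km/h ≈ 8.858e-07 km/h (4 s.f.).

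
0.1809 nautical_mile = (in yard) 1 nautical_mile = 1852 m, so 0.1809 nautical_mile = 0.1809 * 1852 = 335.0268 m. 1 yard = 0.9144 m, so 335.0268 m = 335.0268 / 0.9144 = 366.38976 yard ≈ 366.4 yard (4 s.f.). Final answer: 366.4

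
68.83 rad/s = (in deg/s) 3944. Check: 1 deg/s = 0.017453293 rad/s, so 68.83 rad/s = 68.83 / 0.017453293 = 3943.6685 deg/s ≈ 3944 deg/s (4 s.f.).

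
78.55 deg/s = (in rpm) 13.09. Check: 1 deg/s = 0.017453293 rad/s, so 78.55 deg/s = 78.55 * 0.017453293 = 1.3709561 rad/s. 1 rpm = 0.10471976 rad/s, so 1.3709561 rad/s = 1.3709561 / 0.10471976 = 13.091667 rpm ≈ 13.09 rpm (4 s.f.).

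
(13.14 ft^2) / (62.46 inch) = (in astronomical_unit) 1 ft^2 = 0.09290304 m^2, so 13.14 ft^2 = 13.14 * 0.09290304 = 1.2207459 m^2. 1 inch = 0.0254 m, so 62.46 inch = 62.46 * 0.0254 = 1.586484 m. Combine: 1.2207459 m^2 / 1.586484 m = 0.76946628 m. 1 astronomical_unit = 1.4959787e+11 m, so 0.76946628 m = 0.76946628 / 1.4959787e+11 = 5.1435644e-12 astronomical_unit ≈ 5.144e-12 astronomical_unit (4 s.f.). Final answer: 5.144e-12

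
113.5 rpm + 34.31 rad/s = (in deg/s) 2647. Check: 1 rpm = 0.10471976 rad/s, so 113.5 rpm = 113.5 * 0.10471976 = 11.885692 rad/s. 34.31 rad/s is already in rad/s. Sum: 11.885692 + 34.31 = 46.195692 rad/s. 1 deg/s = 0.017453293 rad/s, so 46.195692 rad/s = 46.195692 / 0.017453293 = 2646.8182 deg/s ≈ 2647 deg/s (4 s.f.).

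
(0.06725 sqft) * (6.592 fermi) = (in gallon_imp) 9.059e-15. Check: 1 sqft = 0.09290304 m^2, so 0.06725 sqft = 0.06725 * 0.09290304 = 0.0062477294 m^2. 1 fermi = 1e-15 m, so 6.592 fermi = 6.592 * 1e-15 = 6.592e-15 m. Combine: 0.0062477294 m^2 * 6.592e-15 m = 4.1185032e-17 m^3. 1 gallon_imp = 0.00454609 m^3, so 4.1185032e-17 m^3 = 4.1185032e-17 / 0.00454609 = 9.0594406e-15 gallon_imp ≈ 9.059e-15 gallon_imp (4 s.f.).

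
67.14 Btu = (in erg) 7.084e+11. Check: 1 Btu = 1055.0559 J, so 67.14 Btu = 67.14 * 1055.0559 = 70836.45 J. 1 erg = 1e-07 J, so 70836.45 J = 70836.45 / 1e-07 = 7.083645e+11 erg ≈ 7.084e+11 erg (4 s.f.).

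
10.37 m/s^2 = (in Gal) 1037. Check: 1 Gal = 0.01 m/s^2, so 10.37 m/s^2 = 10.37 / 0.01 = 1037 Gal.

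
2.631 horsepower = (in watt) 1962. Check: 1 horsepower = 745.69987 W, so 2.631 horsepower = 2.631 * 745.69987 = 1961.9364 W. 1961.9364 W = 1961.9364 watt ≈ 1962 watt (4 s.f.).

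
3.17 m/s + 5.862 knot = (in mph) 13.84. Check: 3.17 m/s is already in m/s. 1 knot = 0.51444444 m/s, so 5.862 knot = 5.862 * 0.51444444 = 3.0156733 m/s. Sum: 3.17 + 3.0156733 = 6.1856733 m/s. 1 mph = 0.44704 m/s, so 6.1856733 m/s = 6.1856733 / 0.44704 = 13.836957 mph ≈ 13.84 mph (4 s.f.).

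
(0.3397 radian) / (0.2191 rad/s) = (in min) 0.3397 radian = 0.3397 rad. 0.2191 rad/s is already in rad/s. Combine: 0.3397 rad / 0.2191 rad/s = 1.5504336 s. 1 min = 60 s, so 1.5504336 s = 1.5504336 / 60 = 0.02584056 min ≈ 0.02584 min (4 s.f.). Final answer: 0.02584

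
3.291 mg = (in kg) 3.291e-06. Check: 1 mg = 1e-06 kg, so 3.291 mg = 3.291 * 1e-06 = 3.291e-06 kg. Result: 3.291e-06 kg.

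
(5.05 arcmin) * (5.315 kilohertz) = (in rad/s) 7.808. Check: 1 arcmin = 0.00029088821 rad, so 5.05 arcmin = 5.05 * 0.00029088821 = 0.0014689855 rad. 1 kilohertz = 1000 Hz, so 5.315 kilohertz = 5.315 * 1000 = 5315 Hz. Combine: 0.0014689855 rad * 5315 Hz = 7.8076577 rad/s. Result: 7.8076577 rad/s ≈ 7.808 rad/s (4 s.f.).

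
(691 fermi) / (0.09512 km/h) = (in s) 2.615e-11. Check: 1 fermi = 1e-15 m, so 691 fermi = 691 * 1e-15 = 6.91e-13 m. 1 km/h = 0.27777778 m/s, so 0.09512 km/h = 0.09512 * 0.27777778 = 0.026422222 m/s. Combine: 6.91e-13 m / 0.026422222 m/s = 2.6152229e-11 s. Result: 2.6152229e-11 s ≈ 2.615e-11 s (4 s.f.).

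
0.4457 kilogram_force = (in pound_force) 0.9826. Check: 1 kilogram_force = 9.80665 N, so 0.4457 kilogram_force = 0.4457 * 9.80665 = 4.3708239 N. 1 pound_force = 4.4482216 N, so 4.3708239 N = 4.3708239 / 4.4482216 = 0.9826003 pound_force ≈ 0.9826 pound_force (4 s.f.).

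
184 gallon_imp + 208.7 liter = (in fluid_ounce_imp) 3.679e+04. Check: 1 gallon_imp = 0.00454609 m^3, so 184 gallon_imp = 184 * 0.00454609 = 0.83648056 m^3. 1 liter = 0.001 m^3, so 208.7 liter = 208.7 * 0.001 = 0.2087 m^3. Sum: 0.83648056 + 0.2087 = 1.0451806 m^3. 1 fluid_ounce_imp = 2.8413063e-05 m^3, so 1.0451806 m^3 = 1.0451806 / 2.8413063e-05 = 36785.213 fluid_ounce_imp ≈ 3.679e+04 fluid_ounce_imp (4 s.f.).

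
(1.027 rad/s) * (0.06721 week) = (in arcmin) 1.027 rad/s is already in rad/s. 1 week = 604800 s, so 0.06721 week = 0.06721 * 604800 = 40648.608 s. Combine: 1.027 rad/s * 40648.608 s = 41746.12 rad. 1 arcmin = 0.00029088821 rad, so 41746.12 rad = 41746.12 / 0.00029088821 = 1.4351259e+08 arcmin ≈ 1.435e+08 arcmin (4 s.f.). Final answer: 1.435e+08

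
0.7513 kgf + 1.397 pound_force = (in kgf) 1.385. Check: 1 kgf = 9.80665 N, so 0.7513 kgf = 0.7513 * 9.80665 = 7.3677361 N. 1 pound_force = 4.4482216 N, so 1.397 pound_force = 1.397 * 4.4482216 = 6.2141656 N. Sum: 7.3677361 + 6.2141656 = 13.581902 N. 1 kgf = 9.80665 N, so 13.581902 N = 13.581902 / 9.80665 = 1.3849685 kgf ≈ 1.385 kgf (4 s.f.).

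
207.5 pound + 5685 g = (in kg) 99.81. Check: 1 pound = 0.45359237 kg, so 207.5 pound = 207.5 * 0.45359237 = 94.120417 kg. 1 g = 0.001 kg, so 5685 g = 5685 * 0.001 = 5.685 kg. Sum: 94.120417 + 5.685 = 99.805417 kg. Result: 99.805417 kg ≈ 99.81 kg (4 s.f.).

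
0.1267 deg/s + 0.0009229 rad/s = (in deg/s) 0.1796. Check: 1 deg/s = 0.017453293 rad/s, so 0.1267 deg/s = 0.1267 * 0.017453293 = 0.0022113322 rad/s. 0.0009229 rad/s is already in rad/s. Sum: 0.0022113322 + 0.0009229 = 0.0031342322 rad/s. 1 deg/s = 0.017453293 rad/s, so 0.0031342322 rad/s = 0.0031342322 / 0.017453293 = 0.17957827 deg/s ≈ 0.1796 deg/s (4 s.f.).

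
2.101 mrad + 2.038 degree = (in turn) 1 mrad = 0.001 rad, so 2.101 mrad = 2.101 * 0.001 = 0.002101 rad. 1 degree = 0.017453293 rad, so 2.038 degree = 2.038 * 0.017453293 = 0.03556981 rad. Sum: 0.002101 + 0.03556981 = 0.03767081 rad. 1 turn = 6.2831853 rad, so 0.03767081 rad = 0.03767081 / 6.2831853 = 0.0059954956 turn ≈ 0.005995 turn (4 s.f.). Final answer: 0.005995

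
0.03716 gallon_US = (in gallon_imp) 0.03094. Check: 1 gallon_US = 0.0037854118 m^3, so 0.03716 gallon_US = 0.03716 * 0.0037854118 = 0.0001406659 m^3. 1 gallon_imp = 0.00454609 m^3, so 0.0001406659 m^3 = 0.0001406659 / 0.00454609 = 0.030942173 gallon_imp ≈ 0.03094 gallon_imp (4 s.f.).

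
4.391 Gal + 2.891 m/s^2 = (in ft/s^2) 9.629. Check: 1 Gal = 0.01 m/s^2, so 4.391 Gal = 4.391 * 0.01 = 0.04391 m/s^2. 2.891 m/s^2 is already in m/s^2. Sum: 0.04391 + 2.891 = 2.93491 m/s^2. 1 ft/s^2 = 0.3048 m/s^2, so 2.93491 m/s^2 = 2.93491 / 0.3048 = 9.6289698 ft/s^2 ≈ 9.629 ft/s^2 (4 s.f.).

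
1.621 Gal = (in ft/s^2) 0.05318. Check: 1 Gal = 0.01 m/s^2, so 1.621 Gal = 1.621 * 0.01 = 0.01621 m/s^2. 1 ft/s^2 = 0.3048 m/s^2, so 0.01621 m/s^2 = 0.01621 / 0.3048 = 0.053182415 ft/s^2 ≈ 0.05318 ft/s^2 (4 s.f.).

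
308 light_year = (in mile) 1.811e+15. Check: 1 light_year = 9.4607305e+15 m, so 308 light_year = 308 * 9.4607305e+15 = 2.913905e+18 m. 1 mile = 1609.344 m, so 2.913905e+18 m = 2.913905e+18 / 1609.344 = 1.8106166e+15 mile ≈ 1.811e+15 mile (4 s.f.).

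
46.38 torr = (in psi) 0.8968. Check: 1 torr = 133.32237 Pa, so 46.38 torr = 46.38 * 133.32237 = 6183.4914 Pa. 1 psi = 6894.7573 Pa, so 6183.4914 Pa = 6183.4914 / 6894.7573 = 0.89683961 psi ≈ 0.8968 psi (4 s.f.).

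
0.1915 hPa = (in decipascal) 1 hPa = 100 Pa, so 0.1915 hPa = 0.1915 * 100 = 19.15 Pa. 1 decipascal = 0.1 Pa, so 19.15 Pa = 19.15 / 0.1 = 191.5 decipascal. Final answer: 191.5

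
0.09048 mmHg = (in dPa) 1 mmHg = 133.32237 Pa, so 0.09048 mmHg = 0.09048 * 133.32237 = 12.063008 Pa. 1 dPa = 0.1 Pa, so 12.063008 Pa = 12.063008 / 0.1 = 120.63008 dPa ≈ 120.6 dPa (4 s.f.). Final answer: 120.6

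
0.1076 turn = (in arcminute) 1 turn = 6.2831853 rad, so 0.1076 turn = 0.1076 * 6.2831853 = 0.67607074 rad. 1 arcminute = 0.00029088821 rad, so 0.67607074 rad = 0.67607074 / 0.00029088821 = 2324.16 arcminute ≈ 2324 arcminute (4 s.f.). Final answer: 2324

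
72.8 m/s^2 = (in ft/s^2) 238.8. Check: 1 ft/s^2 = 0.3048 m/s^2, so 72.8 m/s^2 = 72.8 / 0.3048 = 238.84514 ft/s^2 ≈ 238.8 ft/s^2 (4 s.f.).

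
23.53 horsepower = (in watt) 1 horsepower = 745.69987 W, so 23.53 horsepower = 23.53 * 745.69987 = 17546.318 W. 17546.318 W = 17546.318 watt ≈ 1.755e+04 watt (4 s.f.). Final answer: 1.755e+04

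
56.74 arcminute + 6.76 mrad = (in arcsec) 1 arcminute = 0.00029088821 rad, so 56.74 arcminute = 56.74 * 0.00029088821 = 0.016504997 rad. 1 mrad = 0.001 rad, so 6.76 mrad = 6.76 * 0.001 = 0.00676 rad. Sum: 0.016504997 + 0.00676 = 0.023264997 rad. 1 arcsec = 4.8481368e-06 rad, so 0.023264997 rad = 0.023264997 / 4.8481368e-06 = 4798.7501 arcsec ≈ 4799 arcsec (4 s.f.). Final answer: 4799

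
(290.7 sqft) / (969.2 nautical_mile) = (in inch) 0.0005924. Check: 1 sqft = 0.09290304 m^2, so 290.7 sqft = 290.7 * 0.09290304 = 27.006914 m^2. 1 nautical_mile = 1852 m, so 969.2 nautical_mile = 969.2 * 1852 = 1794958.4 m. Combine: 27.006914 m^2 / 1794958.4 m = 1.5045983e-05 m. 1 inch = 0.0254 m, so 1.5045983e-05 m = 1.5045983e-05 / 0.0254 = 0.00059236154 inch ≈ 0.0005924 inch (4 s.f.).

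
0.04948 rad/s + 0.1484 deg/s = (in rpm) 0.04948 rad/s is already in rad/s. 1 deg/s = 0.017453293 rad/s, so 0.1484 deg/s = 0.1484 * 0.017453293 = 0.0025900686 rad/s. Sum: 0.04948 + 0.0025900686 = 0.052070069 rad/s. 1 rpm = 0.10471976 rad/s, so 0.052070069 rad/s = 0.052070069 / 0.10471976 = 0.49723253 rpm ≈ 0.4972 rpm (4 s.f.). Final answer: 0.4972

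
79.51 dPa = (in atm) 1 dPa = 0.1 Pa, so 79.51 dPa = 79.51 * 0.1 = 7.951 Pa. 1 atm = 101325 Pa, so 7.951 Pa = 7.951 / 101325 = 7.8470269e-05 atm ≈ 7.847e-05 atm (4 s.f.). Final answer: 7.847e-05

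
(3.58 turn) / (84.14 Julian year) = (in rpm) 1 turn = 6.2831853 rad, so 3.58 turn = 3.58 * 6.2831853 = 22.493803 rad. 1 Julian year = 31557600 s, so 84.14 Julian year = 84.14 * 31557600 = 2.6552565e+09 s. Combine: 22.493803 rad / 2.6552565e+09 s = 8.471424e-09 rad/s. 1 rpm = 0.10471976 rad/s, so 8.471424e-09 rad/s = 8.471424e-09 / 0.10471976 = 8.0896141e-08 rpm ≈ 8.09e-08 rpm (4 s.f.). Final answer: 8.09e-08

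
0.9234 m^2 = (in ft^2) 1 ft^2 = 0.09290304 m^2, so 0.9234 m^2 = 0.9234 / 0.09290304 = 9.9393949 ft^2 ≈ 9.939 ft^2 (4 s.f.). Final answer: 9.939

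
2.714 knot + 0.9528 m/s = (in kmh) 8.456. Check: 1 knot = 0.51444444 m/s, so 2.714 knot = 2.714 * 0.51444444 = 1.3962022 m/s. 0.9528 m/s is already in m/s. Sum: 1.3962022 + 0.9528 = 2.3490022 m/s. 1 kmh = 0.27777778 m/s, so 2.3490022 m/s = 2.3490022 / 0.27777778 = 8.456408 kmh ≈ 8.456 kmh (4 s.f.).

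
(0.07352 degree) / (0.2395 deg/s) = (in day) 1 degree = 0.017453293 rad, so 0.07352 degree = 0.07352 * 0.017453293 = 0.0012831661 rad. 1 deg/s = 0.017453293 rad/s, so 0.2395 deg/s = 0.2395 * 0.017453293 = 0.0041800636 rad/s. Combine: 0.0012831661 rad / 0.0041800636 rad/s = 0.30697286 s. 1 day = 86400 s, so 0.30697286 s = 0.30697286 / 86400 = 3.5529266e-06 day ≈ 3.553e-06 day (4 s.f.). Final answer: 3.553e-06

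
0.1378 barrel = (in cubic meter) 0.02191. Check: 1 barrel = 0.15898729 m^3, so 0.1378 barrel = 0.1378 * 0.15898729 = 0.021908449 m^3. 0.021908449 m^3 = 0.021908449 cubic meter ≈ 0.02191 cubic meter (4 s.f.).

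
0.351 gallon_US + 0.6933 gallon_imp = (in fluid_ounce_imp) 1 gallon_US = 0.0037854118 m^3, so 0.351 gallon_US = 0.351 * 0.0037854118 = 0.0013286795 m^3. 1 gallon_imp = 0.00454609 m^3, so 0.6933 gallon_imp = 0.6933 * 0.00454609 = 0.0031518042 m^3. Sum: 0.0013286795 + 0.0031518042 = 0.0044804837 m^3. 1 fluid_ounce_imp = 2.8413063e-05 m^3, so 0.0044804837 m^3 = 0.0044804837 / 2.8413063e-05 = 157.69098 fluid_ounce_imp ≈ 157.7 fluid_ounce_imp (4 s.f.). Final answer: 157.7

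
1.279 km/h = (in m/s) 1 km/h = 0.27777778 m/s, so 1.279 km/h = 1.279 * 0.27777778 = 0.35527778 m/s. Result: 0.35527778 m/s ≈ 0.3553 m/s (4 s.f.). Final answer: 0.3553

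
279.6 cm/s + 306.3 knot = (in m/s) 160.4. Check: 1 cm/s = 0.01 m/s, so 279.6 cm/s = 279.6 * 0.01 = 2.796 m/s. 1 knot = 0.51444444 m/s, so 306.3 knot = 306.3 * 0.51444444 = 157.57433 m/s. Sum: 2.796 + 157.57433 = 160.37033 m/s. Result: 160.37033 m/s ≈ 160.4 m/s (4 s.f.).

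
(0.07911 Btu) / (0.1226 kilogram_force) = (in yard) 75.92. Check: 1 Btu = 1055.0559 J, so 0.07911 Btu = 0.07911 * 1055.0559 = 83.465469 J. 1 kilogram_force = 9.80665 N, so 0.1226 kilogram_force = 0.1226 * 9.80665 = 1.2022953 N. Combine: 83.465469 J / 1.2022953 N = 69.421771 m. 1 yard = 0.9144 m, so 69.421771 m = 69.421771 / 0.9144 = 75.920572 yard ≈ 75.92 yard (4 s.f.).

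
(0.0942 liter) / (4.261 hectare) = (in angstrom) 1 liter = 0.001 m^3, so 0.0942 liter = 0.0942 * 0.001 = 9.42e-05 m^3. 1 hectare = 10000 m^2, so 4.261 hectare = 4.261 * 10000 = 42610 m^2. Combine: 9.42e-05 m^3 / 42610 m^2 = 2.2107487e-09 m. 1 angstrom = 1e-10 m, so 2.2107487e-09 m = 2.2107487e-09 / 1e-10 = 22.107487 angstrom ≈ 22.11 angstrom (4 s.f.). Final answer: 22.11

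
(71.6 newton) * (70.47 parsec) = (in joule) 1.557e+20. Check: 71.6 newton = 71.6 N. 1 parsec = 3.0856776e+16 m, so 70.47 parsec = 70.47 * 3.0856776e+16 = 2.174477e+18 m. Combine: 71.6 N * 2.174477e+18 m = 1.5569255e+20 J. 1.5569255e+20 J = 1.5569255e+20 joule ≈ 1.557e+20 joule (4 s.f.).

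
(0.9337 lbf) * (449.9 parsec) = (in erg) 5.766e+26. Check: 1 lbf = 4.4482216 N, so 0.9337 lbf = 0.9337 * 4.4482216 = 4.1533045 N. 1 parsec = 3.0856776e+16 m, so 449.9 parsec = 449.9 * 3.0856776e+16 = 1.3882463e+19 m. Combine: 4.1533045 N * 1.3882463e+19 m = 5.7658098e+19 J. 1 erg = 1e-07 J, so 5.7658098e+19 J = 5.7658098e+19 / 1e-07 = 5.7658098e+26 erg ≈ 5.766e+26 erg (4 s.f.).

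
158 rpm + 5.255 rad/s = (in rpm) 208.2. Check: 1 rpm = 0.10471976 rad/s, so 158 rpm = 158 * 0.10471976 = 16.545721 rad/s. 5.255 rad/s is already in rad/s. Sum: 16.545721 + 5.255 = 21.800721 rad/s. 1 rpm = 0.10471976 rad/s, so 21.800721 rad/s = 21.800721 / 0.10471976 = 208.18155 rpm ≈ 208.2 rpm (4 s.f.).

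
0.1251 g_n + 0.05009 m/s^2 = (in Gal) 1 g_n = 9.80665 m/s^2, so 0.1251 g_n = 0.1251 * 9.80665 = 1.2268119 m/s^2. 0.05009 m/s^2 is already in m/s^2. Sum: 1.2268119 + 0.05009 = 1.2769019 m/s^2. 1 Gal = 0.01 m/s^2, so 1.2769019 m/s^2 = 1.2769019 / 0.01 = 127.69019 Gal ≈ 127.7 Gal (4 s.f.). Final answer: 127.7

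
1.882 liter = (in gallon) 0.4972. Check: 1 liter = 0.001 m^3, so 1.882 liter = 1.882 * 0.001 = 0.001882 m^3. 1 gallon = 0.0037854118 m^3, so 0.001882 m^3 = 0.001882 / 0.0037854118 = 0.4971718 gallon ≈ 0.4972 gallon (4 s.f.).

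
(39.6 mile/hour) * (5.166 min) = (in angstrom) 1 mile/hour = 0.44704 m/s, so 39.6 mile/hour = 39.6 * 0.44704 = 17.702784 m/s. 1 min = 60 s, so 5.166 min = 5.166 * 60 = 309.96 s. Combine: 17.702784 m/s * 309.96 s = 5487.1549 m. 1 angstrom = 1e-10 m, so 5487.1549 m = 5487.1549 / 1e-10 = 5.4871549e+13 angstrom ≈ 5.487e+13 angstrom (4 s.f.). Final answer: 5.487e+13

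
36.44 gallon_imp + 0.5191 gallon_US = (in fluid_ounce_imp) 1 gallon_imp = 0.00454609 m^3, so 36.44 gallon_imp = 36.44 * 0.00454609 = 0.16565952 m^3. 1 gallon_US = 0.0037854118 m^3, so 0.5191 gallon_US = 0.5191 * 0.0037854118 = 0.0019650073 m^3. Sum: 0.16565952 + 0.0019650073 = 0.16762453 m^3. 1 fluid_ounce_imp = 2.8413063e-05 m^3, so 0.16762453 m^3 = 0.16762453 / 2.8413063e-05 = 5899.5586 fluid_ounce_imp ≈ 5900 fluid_ounce_imp (4 s.f.). Final answer: 5900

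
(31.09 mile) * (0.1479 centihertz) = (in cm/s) 1 mile = 1609.344 m, so 31.09 mile = 31.09 * 1609.344 = 50034.505 m. 1 centihertz = 0.01 Hz, so 0.1479 centihertz = 0.1479 * 0.01 = 0.001479 Hz. Combine: 50034.505 m * 0.001479 Hz = 74.001033 m/s. 1 cm/s = 0.01 m/s, so 74.001033 m/s = 74.001033 / 0.01 = 7400.1033 cm/s ≈ 7400 cm/s (4 s.f.). Final answer: 7400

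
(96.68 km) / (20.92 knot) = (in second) 8983. Check: 1 km = 1000 m, so 96.68 km = 96.68 * 1000 = 96680 m. 1 knot = 0.51444444 m/s, so 20.92 knot = 20.92 * 0.51444444 = 10.762178 m/s. Combine: 96680 m / 10.762178 m/s = 8983.3119 s. 8983.3119 s = 8983.3119 second ≈ 8983 second (4 s.f.).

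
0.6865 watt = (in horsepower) 0.0009206. Check: 0.6865 watt = 0.6865 W. 1 horsepower = 745.69987 W, so 0.6865 W = 0.6865 / 745.69987 = 0.00092061166 horsepower ≈ 0.0009206 horsepower (4 s.f.).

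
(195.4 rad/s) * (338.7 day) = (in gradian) 3.64e+11. Check: 195.4 rad/s is already in rad/s. 1 day = 86400 s, so 338.7 day = 338.7 * 86400 = 29263680 s. Combine: 195.4 rad/s * 29263680 s = 5.7181231e+09 rad. 1 gradian = 0.015707963 rad, so 5.7181231e+09 rad = 5.7181231e+09 / 0.015707963 = 3.6402702e+11 gradian ≈ 3.64e+11 gradian (4 s.f.).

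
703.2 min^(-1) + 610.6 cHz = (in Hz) 17.83. Check: 1 min^(-1) = 0.016666667 Hz, so 703.2 min^(-1) = 703.2 * 0.016666667 = 11.72 Hz. 1 cHz = 0.01 Hz, so 610.6 cHz = 610.6 * 0.01 = 6.106 Hz. Sum: 11.72 + 6.106 = 17.826 Hz. Result: 17.826 Hz ≈ 17.83 Hz (4 s.f.).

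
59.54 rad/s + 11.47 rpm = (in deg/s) 59.54 rad/s is already in rad/s. 1 rpm = 0.10471976 rad/s, so 11.47 rpm = 11.47 * 0.10471976 = 1.2011356 rad/s. Sum: 59.54 + 1.2011356 = 60.741136 rad/s. 1 deg/s = 0.017453293 rad/s, so 60.741136 rad/s = 60.741136 / 0.017453293 = 3480.2107 deg/s ≈ 3480 deg/s (4 s.f.). Final answer: 3480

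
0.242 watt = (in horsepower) 0.242 watt = 0.242 W. 1 horsepower = 745.69987 W, so 0.242 W = 0.242 / 745.69987 = 0.00032452735 horsepower ≈ 0.0003245 horsepower (4 s.f.). Final answer: 0.0003245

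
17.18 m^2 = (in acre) 0.004245. Check: 1 acre = 4046.8564 m^2, so 17.18 m^2 = 17.18 / 4046.8564 = 0.0042452705 acre ≈ 0.004245 acre (4 s.f.).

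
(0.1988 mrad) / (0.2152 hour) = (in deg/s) 1.47e-05. Check: 1 mrad = 0.001 rad, so 0.1988 mrad = 0.1988 * 0.001 = 0.0001988 rad. 1 hour = 3600 s, so 0.2152 hour = 0.2152 * 3600 = 774.72 s. Combine: 0.0001988 rad / 774.72 s = 2.5660884e-07 rad/s. 1 deg/s = 0.017453293 rad/s, so 2.5660884e-07 rad/s = 2.5660884e-07 / 0.017453293 = 1.4702603e-05 deg/s ≈ 1.47e-05 deg/s (4 s.f.).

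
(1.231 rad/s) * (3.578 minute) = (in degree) 1.231 rad/s is already in rad/s. 1 minute = 60 s, so 3.578 minute = 3.578 * 60 = 214.68 s. Combine: 1.231 rad/s * 214.68 s = 264.27108 rad. 1 degree = 0.017453293 rad, so 264.27108 rad = 264.27108 / 0.017453293 = 15141.618 degree ≈ 1.514e+04 degree (4 s.f.). Final answer: 1.514e+04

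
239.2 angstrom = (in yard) 2.616e-08. Check: 1 angstrom = 1e-10 m, so 239.2 angstrom = 239.2 * 1e-10 = 2.392e-08 m. 1 yard = 0.9144 m, so 2.392e-08 m = 2.392e-08 / 0.9144 = 2.615923e-08 yard ≈ 2.616e-08 yard (4 s.f.).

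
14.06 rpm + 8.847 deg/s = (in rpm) 15.53. Check: 1 rpm = 0.10471976 rad/s, so 14.06 rpm = 14.06 * 0.10471976 = 1.4723598 rad/s. 1 deg/s = 0.017453293 rad/s, so 8.847 deg/s = 8.847 * 0.017453293 = 0.15440928 rad/s. Sum: 1.4723598 + 0.15440928 = 1.626769 rad/s. 1 rpm = 0.10471976 rad/s, so 1.626769 rad/s = 1.626769 / 0.10471976 = 15.5345 rpm ≈ 15.53 rpm (4 s.f.).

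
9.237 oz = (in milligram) 1 oz = 0.028349523 kg, so 9.237 oz = 9.237 * 0.028349523 = 0.26186455 kg. 1 milligram = 1e-06 kg, so 0.26186455 kg = 0.26186455 / 1e-06 = 261864.55 milligram ≈ 2.619e+05 milligram (4 s.f.). Final answer: 2.619e+05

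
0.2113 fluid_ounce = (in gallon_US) 1 fluid_ounce = 2.957353e-05 m^3, so 0.2113 fluid_ounce = 0.2113 * 2.957353e-05 = 6.2488868e-06 m^3. 1 gallon_US = 0.0037854118 m^3, so 6.2488868e-06 m^3 = 6.2488868e-06 / 0.0037854118 = 0.0016507812 gallon_US ≈ 0.001651 gallon_US (4 s.f.). Final answer: 0.001651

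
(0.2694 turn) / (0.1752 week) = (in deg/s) 0.0009153. Check: 1 turn = 6.2831853 rad, so 0.2694 turn = 0.2694 * 6.2831853 = 1.6926901 rad. 1 week = 604800 s, so 0.1752 week = 0.1752 * 604800 = 105960.96 s. Combine: 1.6926901 rad / 105960.96 s = 1.5974658e-05 rad/s. 1 deg/s = 0.017453293 rad/s, so 1.5974658e-05 rad/s = 1.5974658e-05 / 0.017453293 = 0.0009152805 deg/s ≈ 0.0009153 deg/s (4 s.f.).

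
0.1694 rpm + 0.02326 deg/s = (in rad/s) 1 rpm = 0.10471976 rad/s, so 0.1694 rpm = 0.1694 * 0.10471976 = 0.017739527 rad/s. 1 deg/s = 0.017453293 rad/s, so 0.02326 deg/s = 0.02326 * 0.017453293 = 0.00040596358 rad/s. Sum: 0.017739527 + 0.00040596358 = 0.01814549 rad/s. Result: 0.01814549 rad/s ≈ 0.01815 rad/s (4 s.f.). Final answer: 0.01815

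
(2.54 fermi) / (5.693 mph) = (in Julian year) 3.163e-23. Check: 1 fermi = 1e-15 m, so 2.54 fermi = 2.54 * 1e-15 = 2.54e-15 m. 1 mph = 0.44704 m/s, so 5.693 mph = 5.693 * 0.44704 = 2.5449987 m/s. Combine: 2.54e-15 m / 2.5449987 m/s = 9.9803587e-16 s. 1 Julian year = 31557600 s, so 9.9803587e-16 s = 9.9803587e-16 / 31557600 = 3.1625848e-23 Julian year ≈ 3.163e-23 Julian year (4 s.f.).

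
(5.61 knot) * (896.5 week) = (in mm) 1.565e+12. Check: 1 knot = 0.51444444 m/s, so 5.61 knot = 5.61 * 0.51444444 = 2.8860333 m/s. 1 week = 604800 s, so 896.5 week = 896.5 * 604800 = 5.422032e+08 s. Combine: 2.8860333 m/s * 5.422032e+08 s = 1.5648165e+09 m. 1 mm = 0.001 m, so 1.5648165e+09 m = 1.5648165e+09 / 0.001 = 1.5648165e+12 mm ≈ 1.565e+12 mm (4 s.f.).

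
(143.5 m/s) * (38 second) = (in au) 3.645e-08. Check: 143.5 m/s is already in m/s. 38 second = 38 s. Combine: 143.5 m/s * 38 s = 5453 m. 1 au = 1.4959787e+11 m, so 5453 m = 5453 / 1.4959787e+11 = 3.6451054e-08 au ≈ 3.645e-08 au (4 s.f.).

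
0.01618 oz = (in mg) 458.7. Check: 1 oz = 0.028349523 kg, so 0.01618 oz = 0.01618 * 0.028349523 = 0.00045869528 kg. 1 mg = 1e-06 kg, so 0.00045869528 kg = 0.00045869528 / 1e-06 = 458.69528 mg ≈ 458.7 mg (4 s.f.).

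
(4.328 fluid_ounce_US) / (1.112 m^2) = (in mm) 1 fluid_ounce_US = 2.957353e-05 m^3, so 4.328 fluid_ounce_US = 4.328 * 2.957353e-05 = 0.00012799424 m^3. 1.112 m^2 is already in m^2. Combine: 0.00012799424 m^3 / 1.112 m^2 = 0.00011510273 m. 1 mm = 0.001 m, so 0.00011510273 m = 0.00011510273 / 0.001 = 0.11510273 mm ≈ 0.1151 mm (4 s.f.). Final answer: 0.1151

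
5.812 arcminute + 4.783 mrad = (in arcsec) 1335. Check: 1 arcminute = 0.00029088821 rad, so 5.812 arcminute = 5.812 * 0.00029088821 = 0.0016906423 rad. 1 mrad = 0.001 rad, so 4.783 mrad = 4.783 * 0.001 = 0.004783 rad. Sum: 0.0016906423 + 0.004783 = 0.0064736423 rad. 1 arcsec = 4.8481368e-06 rad, so 0.0064736423 rad = 0.0064736423 / 4.8481368e-06 = 1335.2846 arcsec ≈ 1335 arcsec (4 s.f.).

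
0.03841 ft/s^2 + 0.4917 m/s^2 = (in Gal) 1 ft/s^2 = 0.3048 m/s^2, so 0.03841 ft/s^2 = 0.03841 * 0.3048 = 0.011707368 m/s^2. 0.4917 m/s^2 is already in m/s^2. Sum: 0.011707368 + 0.4917 = 0.50340737 m/s^2. 1 Gal = 0.01 m/s^2, so 0.50340737 m/s^2 = 0.50340737 / 0.01 = 50.340737 Gal ≈ 50.34 Gal (4 s.f.). Final answer: 50.34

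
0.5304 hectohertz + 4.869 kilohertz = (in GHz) 1 hectohertz = 100 Hz, so 0.5304 hectohertz = 0.5304 * 100 = 53.04 Hz. 1 kilohertz = 1000 Hz, so 4.869 kilohertz = 4.869 * 1000 = 4869 Hz. Sum: 53.04 + 4869 = 4922.04 Hz. 1 GHz = 1e+09 Hz, so 4922.04 Hz = 4922.04 / 1e+09 = 4.92204e-06 GHz ≈ 4.922e-06 GHz (4 s.f.). Final answer: 4.922e-06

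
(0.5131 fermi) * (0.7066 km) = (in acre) 1 fermi = 1e-15 m, so 0.5131 fermi = 0.5131 * 1e-15 = 5.131e-16 m. 1 km = 1000 m, so 0.7066 km = 0.7066 * 1000 = 706.6 m. Combine: 5.131e-16 m * 706.6 m = 3.6255646e-13 m^2. 1 acre = 4046.8564 m^2, so 3.6255646e-13 m^2 = 3.6255646e-13 / 4046.8564 = 8.9589652e-17 acre ≈ 8.959e-17 acre (4 s.f.). Final answer: 8.959e-17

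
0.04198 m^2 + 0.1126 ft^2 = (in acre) 0.04198 m^2 is already in m^2. 1 ft^2 = 0.09290304 m^2, so 0.1126 ft^2 = 0.1126 * 0.09290304 = 0.010460882 m^2. Sum: 0.04198 + 0.010460882 = 0.052440882 m^2. 1 acre = 4046.8564 m^2, so 0.052440882 m^2 = 0.052440882 / 4046.8564 = 1.2958424e-05 acre ≈ 1.296e-05 acre (4 s.f.). Final answer: 1.296e-05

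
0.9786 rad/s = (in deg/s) 56.07. Check: 1 deg/s = 0.017453293 rad/s, so 0.9786 rad/s = 0.9786 / 0.017453293 = 56.06965 deg/s ≈ 56.07 deg/s (4 s.f.).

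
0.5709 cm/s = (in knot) 0.0111. Check: 1 cm/s = 0.01 m/s, so 0.5709 cm/s = 0.5709 * 0.01 = 0.005709 m/s. 1 knot = 0.51444444 m/s, so 0.005709 m/s = 0.005709 / 0.51444444 = 0.011097408 knot ≈ 0.0111 knot (4 s.f.).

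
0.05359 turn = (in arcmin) 1 turn = 6.2831853 rad, so 0.05359 turn = 0.05359 * 6.2831853 = 0.3367159 rad. 1 arcmin = 0.00029088821 rad, so 0.3367159 rad = 0.3367159 / 0.00029088821 = 1157.544 arcmin ≈ 1158 arcmin (4 s.f.). Final answer: 1158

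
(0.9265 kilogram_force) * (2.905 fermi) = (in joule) 2.639e-14. Check: 1 kilogram_force = 9.80665 N, so 0.9265 kilogram_force = 0.9265 * 9.80665 = 9.0858612 N. 1 fermi = 1e-15 m, so 2.905 fermi = 2.905 * 1e-15 = 2.905e-15 m. Combine: 9.0858612 N * 2.905e-15 m = 2.6394427e-14 J. 2.6394427e-14 J = 2.6394427e-14 joule ≈ 2.639e-14 joule (4 s.f.).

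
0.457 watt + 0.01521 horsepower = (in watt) 11.8. Check: 0.457 watt = 0.457 W. 1 horsepower = 745.69987 W, so 0.01521 horsepower = 0.01521 * 745.69987 = 11.342095 W. Sum: 0.457 + 11.342095 = 11.799095 W. 11.799095 W = 11.799095 watt ≈ 11.8 watt (4 s.f.).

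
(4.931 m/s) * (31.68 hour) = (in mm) 4.931 m/s is already in m/s. 1 hour = 3600 s, so 31.68 hour = 31.68 * 3600 = 114048 s. Combine: 4.931 m/s * 114048 s = 562370.69 m. 1 mm = 0.001 m, so 562370.69 m = 562370.69 / 0.001 = 5.6237069e+08 mm ≈ 5.624e+08 mm (4 s.f.). Final answer: 5.624e+08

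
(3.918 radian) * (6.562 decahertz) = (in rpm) 3.918 radian = 3.918 rad. 1 decahertz = 10 Hz, so 6.562 decahertz = 6.562 * 10 = 65.62 Hz. Combine: 3.918 rad * 65.62 Hz = 257.09916 rad/s. 1 rpm = 0.10471976 rad/s, so 257.09916 rad/s = 257.09916 / 0.10471976 = 2455.1161 rpm ≈ 2455 rpm (4 s.f.). Final answer: 2455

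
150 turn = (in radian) 942.5. Check: 1 turn = 6.2831853 rad, so 150 turn = 150 * 6.2831853 = 942.4778 rad. 942.4778 rad = 942.4778 radian ≈ 942.5 radian (4 s.f.).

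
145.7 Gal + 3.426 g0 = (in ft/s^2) 1 Gal = 0.01 m/s^2, so 145.7 Gal = 145.7 * 0.01 = 1.457 m/s^2. 1 g0 = 9.80665 m/s^2, so 3.426 g0 = 3.426 * 9.80665 = 33.597583 m/s^2. Sum: 1.457 + 33.597583 = 35.054583 m/s^2. 1 ft/s^2 = 0.3048 m/s^2, so 35.054583 m/s^2 = 35.054583 / 0.3048 = 115.00847 ft/s^2 ≈ 115 ft/s^2 (4 s.f.). Final answer: 115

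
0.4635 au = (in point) 1 au = 1.4959787e+11 m, so 0.4635 au = 0.4635 * 1.4959787e+11 = 6.9338613e+10 m. 1 point = 0.00035277778 m, so 6.9338613e+10 m = 6.9338613e+10 / 0.00035277778 = 1.965504e+14 point ≈ 1.966e+14 point (4 s.f.). Final answer: 1.966e+14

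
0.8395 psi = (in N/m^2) 1 psi = 6894.7573 Pa, so 0.8395 psi = 0.8395 * 6894.7573 = 5788.1487 Pa. 5788.1487 Pa = 5788.1487 N/m^2 ≈ 5788 N/m^2 (4 s.f.). Final answer: 5788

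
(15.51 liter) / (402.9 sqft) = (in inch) 0.01631. Check: 1 liter = 0.001 m^3, so 15.51 liter = 15.51 * 0.001 = 0.01551 m^3. 1 sqft = 0.09290304 m^2, so 402.9 sqft = 402.9 * 0.09290304 = 37.430635 m^2. Combine: 0.01551 m^3 / 37.430635 m^2 = 0.00041436647 m. 1 inch = 0.0254 m, so 0.00041436647 m = 0.00041436647 / 0.0254 = 0.016313641 inch ≈ 0.01631 inch (4 s.f.).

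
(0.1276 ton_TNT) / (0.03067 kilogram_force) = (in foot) 1 ton_TNT = 4.184e+09 J, so 0.1276 ton_TNT = 0.1276 * 4.184e+09 = 5.338784e+08 J. 1 kilogram_force = 9.80665 N, so 0.03067 kilogram_force = 0.03067 * 9.80665 = 0.30076996 N. Combine: 5.338784e+08 J / 0.30076996 N = 1.775039e+09 m. 1 foot = 0.3048 m, so 1.775039e+09 m = 1.775039e+09 / 0.3048 = 5.8236188e+09 foot ≈ 5.824e+09 foot (4 s.f.). Final answer: 5.824e+09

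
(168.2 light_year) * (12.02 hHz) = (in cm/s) 1.913e+23. Check: 1 light_year = 9.4607305e+15 m, so 168.2 light_year = 168.2 * 9.4607305e+15 = 1.5912949e+18 m. 1 hHz = 100 Hz, so 12.02 hHz = 12.02 * 100 = 1202 Hz. Combine: 1.5912949e+18 m * 1202 Hz = 1.9127364e+21 m/s. 1 cm/s = 0.01 m/s, so 1.9127364e+21 m/s = 1.9127364e+21 / 0.01 = 1.9127364e+23 cm/s ≈ 1.913e+23 cm/s (4 s.f.).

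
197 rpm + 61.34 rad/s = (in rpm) 782.8. Check: 1 rpm = 0.10471976 rad/s, so 197 rpm = 197 * 0.10471976 = 20.629792 rad/s. 61.34 rad/s is already in rad/s. Sum: 20.629792 + 61.34 = 81.969792 rad/s. 1 rpm = 0.10471976 rad/s, so 81.969792 rad/s = 81.969792 / 0.10471976 = 782.75385 rpm ≈ 782.8 rpm (4 s.f.).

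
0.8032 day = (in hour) 19.28. Check: 1 day = 86400 s, so 0.8032 day = 0.8032 * 86400 = 69396.48 s. 1 hour = 3600 s, so 69396.48 s = 69396.48 / 3600 = 19.2768 hour ≈ 19.28 hour (4 s.f.).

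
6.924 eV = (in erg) 1 eV = 1.6021766e-19 J, so 6.924 eV = 6.924 * 1.6021766e-19 = 1.1093471e-18 J. 1 erg = 1e-07 J, so 1.1093471e-18 J = 1.1093471e-18 / 1e-07 = 1.1093471e-11 erg ≈ 1.109e-11 erg (4 s.f.). Final answer: 1.109e-11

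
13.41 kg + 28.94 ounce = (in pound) 13.41 kg is already in kg. 1 ounce = 0.028349523 kg, so 28.94 ounce = 28.94 * 0.028349523 = 0.8204352 kg. Sum: 13.41 + 0.8204352 = 14.230435 kg. 1 pound = 0.45359237 kg, so 14.230435 kg = 14.230435 / 0.45359237 = 31.372739 pound ≈ 31.37 pound (4 s.f.). Final answer: 31.37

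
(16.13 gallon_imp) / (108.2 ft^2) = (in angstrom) 1 gallon_imp = 0.00454609 m^3, so 16.13 gallon_imp = 16.13 * 0.00454609 = 0.073328432 m^3. 1 ft^2 = 0.09290304 m^2, so 108.2 ft^2 = 108.2 * 0.09290304 = 10.052109 m^2. Combine: 0.073328432 m^3 / 10.052109 m^2 = 0.0072948306 m. 1 angstrom = 1e-10 m, so 0.0072948306 m = 0.0072948306 / 1e-10 = 72948306 angstrom ≈ 7.295e+07 angstrom (4 s.f.). Final answer: 7.295e+07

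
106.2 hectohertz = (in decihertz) 1.062e+05. Check: 1 hectohertz = 100 Hz, so 106.2 hectohertz = 106.2 * 100 = 10620 Hz. 1 decihertz = 0.1 Hz, so 10620 Hz = 10620 / 0.1 = 106200 decihertz ≈ 1.062e+05 decihertz (4 s.f.).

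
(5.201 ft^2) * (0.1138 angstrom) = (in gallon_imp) 1.21e-09. Check: 1 ft^2 = 0.09290304 m^2, so 5.201 ft^2 = 5.201 * 0.09290304 = 0.48318871 m^2. 1 angstrom = 1e-10 m, so 0.1138 angstrom = 0.1138 * 1e-10 = 1.138e-11 m. Combine: 0.48318871 m^2 * 1.138e-11 m = 5.4986875e-12 m^3. 1 gallon_imp = 0.00454609 m^3, so 5.4986875e-12 m^3 = 5.4986875e-12 / 0.00454609 = 1.2095422e-09 gallon_imp ≈ 1.21e-09 gallon_imp (4 s.f.).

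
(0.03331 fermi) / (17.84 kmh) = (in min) 1.12e-19. Check: 1 fermi = 1e-15 m, so 0.03331 fermi = 0.03331 * 1e-15 = 3.331e-17 m. 1 kmh = 0.27777778 m/s, so 17.84 kmh = 17.84 * 0.27777778 = 4.9555556 m/s. Combine: 3.331e-17 m / 4.9555556 m/s = 6.7217489e-18 s. 1 min = 60 s, so 6.7217489e-18 s = 6.7217489e-18 / 60 = 1.1202915e-19 min ≈ 1.12e-19 min (4 s.f.).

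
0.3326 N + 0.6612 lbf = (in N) 0.3326 N is already in N. 1 lbf = 4.4482216 N, so 0.6612 lbf = 0.6612 * 4.4482216 = 2.9411641 N. Sum: 0.3326 + 2.9411641 = 3.2737641 N. Result: 3.2737641 N ≈ 3.274 N (4 s.f.). Final answer: 3.274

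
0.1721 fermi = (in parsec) 5.577e-33. Check: 1 fermi = 1e-15 m, so 0.1721 fermi = 0.1721 * 1e-15 = 1.721e-16 m. 1 parsec = 3.0856776e+16 m, so 1.721e-16 m = 1.721e-16 / 3.0856776e+16 = 5.5773812e-33 parsec ≈ 5.577e-33 parsec (4 s.f.).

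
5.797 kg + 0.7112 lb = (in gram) 6120. Check: 5.797 kg is already in kg. 1 lb = 0.45359237 kg, so 0.7112 lb = 0.7112 * 0.45359237 = 0.32259489 kg. Sum: 5.797 + 0.32259489 = 6.1195949 kg. 1 gram = 0.001 kg, so 6.1195949 kg = 6.1195949 / 0.001 = 6119.5949 gram ≈ 6120 gram (4 s.f.).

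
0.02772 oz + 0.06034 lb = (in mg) 1 oz = 0.028349523 kg, so 0.02772 oz = 0.02772 * 0.028349523 = 0.00078584878 kg. 1 lb = 0.45359237 kg, so 0.06034 lb = 0.06034 * 0.45359237 = 0.027369764 kg. Sum: 0.00078584878 + 0.027369764 = 0.028155612 kg. 1 mg = 1e-06 kg, so 0.028155612 kg = 0.028155612 / 1e-06 = 28155.612 mg ≈ 2.816e+04 mg (4 s.f.). Final answer: 2.816e+04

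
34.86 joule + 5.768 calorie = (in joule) 58.99. Check: 34.86 joule = 34.86 J. 1 calorie = 4.184 J, so 5.768 calorie = 5.768 * 4.184 = 24.133312 J. Sum: 34.86 + 24.133312 = 58.993312 J. 58.993312 J = 58.993312 joule ≈ 58.99 joule (4 s.f.).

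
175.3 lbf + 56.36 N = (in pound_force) 1 lbf = 4.4482216 N, so 175.3 lbf = 175.3 * 4.4482216 = 779.77325 N. 56.36 N is already in N. Sum: 779.77325 + 56.36 = 836.13325 N. 1 pound_force = 4.4482216 N, so 836.13325 N = 836.13325 / 4.4482216 = 187.97023 pound_force ≈ 188 pound_force (4 s.f.). Final answer: 188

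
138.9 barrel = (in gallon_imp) 1 barrel = 0.15898729 m^3, so 138.9 barrel = 138.9 * 0.15898729 = 22.083335 m^3. 1 gallon_imp = 0.00454609 m^3, so 22.083335 m^3 = 22.083335 / 0.00454609 = 4857.6547 gallon_imp ≈ 4858 gallon_imp (4 s.f.). Final answer: 4858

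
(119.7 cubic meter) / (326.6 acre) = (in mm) 119.7 cubic meter = 119.7 m^3. 1 acre = 4046.8564 m^2, so 326.6 acre = 326.6 * 4046.8564 = 1321703.3 m^2. Combine: 119.7 m^3 / 1321703.3 m^2 = 9.0564955e-05 m. 1 mm = 0.001 m, so 9.0564955e-05 m = 9.0564955e-05 / 0.001 = 0.090564955 mm ≈ 0.09056 mm (4 s.f.). Final answer: 0.09056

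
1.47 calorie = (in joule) 6.15. Check: 1 calorie = 4.184 J, so 1.47 calorie = 1.47 * 4.184 = 6.15048 J. 6.15048 J = 6.15048 joule ≈ 6.15 joule (4 s.f.).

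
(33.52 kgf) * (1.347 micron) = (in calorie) 0.0001058. Check: 1 kgf = 9.80665 N, so 33.52 kgf = 33.52 * 9.80665 = 328.71891 N. 1 micron = 1e-06 m, so 1.347 micron = 1.347 * 1e-06 = 1.347e-06 m. Combine: 328.71891 N * 1.347e-06 m = 0.00044278437 J. 1 calorie = 4.184 J, so 0.00044278437 J = 0.00044278437 / 4.184 = 0.000105828 calorie ≈ 0.0001058 calorie (4 s.f.).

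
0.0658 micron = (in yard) 1 micron = 1e-06 m, so 0.0658 micron = 0.0658 * 1e-06 = 6.58e-08 m. 1 yard = 0.9144 m, so 6.58e-08 m = 6.58e-08 / 0.9144 = 7.1959755e-08 yard ≈ 7.196e-08 yard (4 s.f.). Final answer: 7.196e-08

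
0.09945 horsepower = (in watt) 1 horsepower = 745.69987 W, so 0.09945 horsepower = 0.09945 * 745.69987 = 74.159852 W. 74.159852 W = 74.159852 watt ≈ 74.16 watt (4 s.f.). Final answer: 74.16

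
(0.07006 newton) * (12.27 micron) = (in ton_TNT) 0.07006 newton = 0.07006 N. 1 micron = 1e-06 m, so 12.27 micron = 12.27 * 1e-06 = 1.227e-05 m. Combine: 0.07006 N * 1.227e-05 m = 8.596362e-07 J. 1 ton_TNT = 4.184e+09 J, so 8.596362e-07 J = 8.596362e-07 / 4.184e+09 = 2.0545798e-16 ton_TNT ≈ 2.055e-16 ton_TNT (4 s.f.). Final answer: 2.055e-16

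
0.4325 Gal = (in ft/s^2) 1 Gal = 0.01 m/s^2, so 0.4325 Gal = 0.4325 * 0.01 = 0.004325 m/s^2. 1 ft/s^2 = 0.3048 m/s^2, so 0.004325 m/s^2 = 0.004325 / 0.3048 = 0.014189633 ft/s^2 ≈ 0.01419 ft/s^2 (4 s.f.). Final answer: 0.01419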